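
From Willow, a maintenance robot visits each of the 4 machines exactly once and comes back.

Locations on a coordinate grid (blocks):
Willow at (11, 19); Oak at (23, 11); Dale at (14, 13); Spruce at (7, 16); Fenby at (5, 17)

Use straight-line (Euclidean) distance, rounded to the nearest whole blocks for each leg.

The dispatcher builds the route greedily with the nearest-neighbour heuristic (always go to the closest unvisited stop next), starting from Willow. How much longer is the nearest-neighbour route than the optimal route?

From Willow: Spruce=5, Fenby=6, Dale=7, Oak=14 → choose Spruce (5).
From Spruce: Fenby=2, Dale=8, Oak=17 → choose Fenby (2).
From Fenby: Dale=10, Oak=19 → choose Dale (10).
From Dale: Oak=9 → choose Oak (9).
NN route Willow → Spruce → Fenby → Dale → Oak → Willow costs 40.
Optimal: Willow → Oak → Dale → Spruce → Fenby → Willow costs 39 (by enumerating all 12 distinct tours).
Excess = 40 − 39 = 1.

1 blocks longer than the optimal tour.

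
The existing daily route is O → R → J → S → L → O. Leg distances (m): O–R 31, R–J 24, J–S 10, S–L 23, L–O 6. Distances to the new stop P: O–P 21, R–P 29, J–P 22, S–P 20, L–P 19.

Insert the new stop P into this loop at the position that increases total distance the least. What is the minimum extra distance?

Insertion cost between consecutive stops i–j is d(i,P) + d(P,j) − d(i,j):
  between O and R: 21 + 29 − 31 = 19
  between R and J: 29 + 22 − 24 = 27
  between J and S: 22 + 20 − 10 = 32
  between S and L: 20 + 19 − 23 = 16
  between L and O: 19 + 21 − 6 = 34
Cheapest insertion is between S and L, adding 16.
New total = 94 + 16 = 110.

Minimum extra distance: 16 m, inserting P between S and L.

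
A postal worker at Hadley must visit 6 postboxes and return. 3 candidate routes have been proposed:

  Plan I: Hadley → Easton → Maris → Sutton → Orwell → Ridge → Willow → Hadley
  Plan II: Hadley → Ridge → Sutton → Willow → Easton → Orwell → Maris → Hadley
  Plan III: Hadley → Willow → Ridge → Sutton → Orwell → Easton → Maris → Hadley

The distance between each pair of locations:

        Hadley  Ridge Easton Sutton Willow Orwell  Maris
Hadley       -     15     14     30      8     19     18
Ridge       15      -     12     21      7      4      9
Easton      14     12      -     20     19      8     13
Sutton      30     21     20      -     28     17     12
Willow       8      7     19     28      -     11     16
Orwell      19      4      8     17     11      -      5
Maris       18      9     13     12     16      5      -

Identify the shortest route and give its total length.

Plan I: 14 + 13 + 12 + 17 + 4 + 7 + 8 = 75
Plan II: 15 + 21 + 28 + 19 + 8 + 5 + 18 = 114
Plan III: 8 + 7 + 21 + 17 + 8 + 13 + 18 = 92

Shortest is Plan I, total 75.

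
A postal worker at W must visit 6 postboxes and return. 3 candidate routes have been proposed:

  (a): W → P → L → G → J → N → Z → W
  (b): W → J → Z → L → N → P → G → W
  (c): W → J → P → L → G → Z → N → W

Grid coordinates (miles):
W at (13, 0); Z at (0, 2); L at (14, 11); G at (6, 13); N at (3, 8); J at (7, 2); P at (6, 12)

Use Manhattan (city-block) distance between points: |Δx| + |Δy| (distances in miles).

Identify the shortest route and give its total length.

(a): 19 + 9 + 10 + 12 + 10 + 9 + 15 = 84
(b): 8 + 7 + 23 + 14 + 7 + 1 + 20 = 80
(c): 8 + 11 + 9 + 10 + 17 + 9 + 18 = 82

80 miles — (b) is the shortest.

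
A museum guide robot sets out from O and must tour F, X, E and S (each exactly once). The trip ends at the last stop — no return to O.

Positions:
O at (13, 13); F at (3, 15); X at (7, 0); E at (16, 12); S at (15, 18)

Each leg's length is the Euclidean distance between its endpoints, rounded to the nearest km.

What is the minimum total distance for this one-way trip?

There are 4! = 24 possible orderings.
O→F→X→E→S: 10+16+15+6 = 47
O→F→X→S→E: 10+16+20+6 = 52
O→F→E→X→S: 10+13+15+20 = 58
O→F→E→S→X: 10+13+6+20 = 49
O→F→S→X→E: 10+12+20+15 = 57
O→F→S→E→X: 10+12+6+15 = 43
O→X→F→E→S: 14+16+13+6 = 49
O→X→F→S→E: 14+16+12+6 = 48
O→X→E→F→S: 14+15+13+12 = 54
O→X→E→S→F: 14+15+6+12 = 47
O→X→S→F→E: 14+20+12+13 = 59
O→X→S→E→F: 14+20+6+13 = 53
O→E→F→X→S: 3+13+16+20 = 52
O→E→F→S→X: 3+13+12+20 = 48
… (10 more)
O→E→S→F→X: 3+6+12+16 = 37  ← best
The minimum is 37.
One shortest path: O → E → S → F → X.

Shortest open route: 37 km.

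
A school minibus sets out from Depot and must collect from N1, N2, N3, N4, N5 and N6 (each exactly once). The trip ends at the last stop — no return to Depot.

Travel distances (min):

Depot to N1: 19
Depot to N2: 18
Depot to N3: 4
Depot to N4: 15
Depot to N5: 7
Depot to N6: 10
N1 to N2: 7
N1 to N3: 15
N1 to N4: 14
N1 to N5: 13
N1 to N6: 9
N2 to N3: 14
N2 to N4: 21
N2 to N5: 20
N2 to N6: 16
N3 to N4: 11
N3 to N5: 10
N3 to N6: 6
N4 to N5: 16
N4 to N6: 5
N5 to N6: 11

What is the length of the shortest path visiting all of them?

Shortest open route: 49 min.

There are 6! = 720 possible orderings.
Depot - N1 - N2 - N3 - N4 - N5 - N6: 19+7+14+11+16+11 = 78
Depot - N1 - N2 - N3 - N4 - N6 - N5: 19+7+14+11+5+11 = 67
Depot - N1 - N2 - N3 - N5 - N4 - N6: 19+7+14+10+16+5 = 71
Depot - N1 - N2 - N3 - N5 - N6 - N4: 19+7+14+10+11+5 = 66
Depot - N1 - N2 - N3 - N6 - N4 - N5: 19+7+14+6+5+16 = 67
Depot - N1 - N2 - N3 - N6 - N5 - N4: 19+7+14+6+11+16 = 73
Depot - N1 - N2 - N4 - N3 - N5 - N6: 19+7+21+11+10+11 = 79
Depot - N1 - N2 - N4 - N3 - N6 - N5: 19+7+21+11+6+11 = 75
… (712 more)
Depot - N5 - N3 - N4 - N6 - N1 - N2: 7+10+11+5+9+7 = 49  ← best
The minimum is 49.
One shortest path: Depot → N5 → N3 → N4 → N6 → N1 → N2.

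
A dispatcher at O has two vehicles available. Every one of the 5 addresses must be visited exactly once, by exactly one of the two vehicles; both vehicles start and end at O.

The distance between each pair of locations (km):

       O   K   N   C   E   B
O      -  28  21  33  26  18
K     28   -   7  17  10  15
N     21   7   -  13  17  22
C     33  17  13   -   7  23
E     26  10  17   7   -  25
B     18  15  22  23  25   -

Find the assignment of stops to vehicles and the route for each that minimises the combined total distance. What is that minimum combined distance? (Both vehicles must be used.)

114 km — the smallest possible combined total.

There are 2^4 − 1 = 15 ways to divide the 5 stops into two non-empty groups. For each, the best each vehicle can do is its own shortest tour through its group:
  {K} + {N, C, E, B}: 56 + 84 = 140
  {N} + {K, C, E, B}: 42 + 83 = 125
  {K, N} + {C, E, B}: 56 + 74 = 130
  {C} + {K, N, E, B}: 66 + 81 = 147
  {K, C} + {N, E, B}: 78 + 81 = 159
  {N, C} + {K, E, B}: 67 + 69 = 136
  … (15 splits in total)
  {K, N, C, E} + {B}: 78 + 36 = 114  ← best
Best: vehicle 1 O → N → K → C → E → O = 78; vehicle 2 O → B → O = 36; combined 114.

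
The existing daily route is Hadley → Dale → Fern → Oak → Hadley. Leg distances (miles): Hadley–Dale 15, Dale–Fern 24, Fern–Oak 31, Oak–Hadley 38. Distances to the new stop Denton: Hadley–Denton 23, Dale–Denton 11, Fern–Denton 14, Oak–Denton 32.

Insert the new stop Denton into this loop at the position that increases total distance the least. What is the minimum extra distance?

Adding 1 miles by placing Denton on the Dale–Fern leg.

Insertion cost between consecutive stops i–j is d(i,Denton) + d(Denton,j) − d(i,j):
  between Hadley and Dale: 23 + 11 − 15 = 19
  between Dale and Fern: 11 + 14 − 24 = 1
  between Fern and Oak: 14 + 32 − 31 = 15
  between Oak and Hadley: 32 + 23 − 38 = 17
Cheapest insertion is between Dale and Fern, adding 1.
New total = 108 + 1 = 109.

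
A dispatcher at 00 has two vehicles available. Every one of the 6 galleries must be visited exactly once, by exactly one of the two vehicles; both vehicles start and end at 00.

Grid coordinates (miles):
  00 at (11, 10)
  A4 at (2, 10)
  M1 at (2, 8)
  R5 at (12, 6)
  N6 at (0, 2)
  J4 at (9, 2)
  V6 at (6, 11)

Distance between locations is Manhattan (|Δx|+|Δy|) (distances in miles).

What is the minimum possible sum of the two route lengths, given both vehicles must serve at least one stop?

Try each way of splitting the stops between the two vehicles (each non-empty) and, for each split, find the best tour for each vehicle:
  {A4} + {M1, R5, N6, J4, V6}: 18 + 42 = 60
  {M1} + {A4, R5, N6, J4, V6}: 22 + 42 = 64
  {A4, M1} + {R5, N6, J4, V6}: 22 + 42 = 64
  {R5} + {A4, M1, N6, J4, V6}: 10 + 40 = 50
  {A4, R5} + {M1, N6, J4, V6}: 28 + 40 = 68
  {M1, R5} + {A4, N6, J4, V6}: 28 + 40 = 68
  … (31 splits in total)
Best: vehicle 1 00 → R5 → 00 = 10; vehicle 2 00 → J4 → N6 → M1 → A4 → V6 → 00 = 40; combined 50.

Minimum combined distance: 50 miles.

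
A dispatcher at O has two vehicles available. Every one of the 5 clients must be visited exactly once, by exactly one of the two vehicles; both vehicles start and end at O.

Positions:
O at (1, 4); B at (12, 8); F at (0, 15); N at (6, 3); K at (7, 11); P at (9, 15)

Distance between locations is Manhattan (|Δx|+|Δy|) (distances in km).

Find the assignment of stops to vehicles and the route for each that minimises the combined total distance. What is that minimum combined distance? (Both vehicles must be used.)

62 km — the smallest possible combined total.

Try each way of splitting the stops between the two vehicles (each non-empty) and, for each split, find the best tour for each vehicle:
  {B} + {F, N, K, P}: 30 + 42 = 72
  {F} + {B, N, K, P}: 24 + 46 = 70
  {B, F} + {N, K, P}: 46 + 40 = 86
  {N} + {B, F, K, P}: 12 + 50 = 62
  {B, N} + {F, K, P}: 32 + 40 = 72
  {F, N} + {B, K, P}: 36 + 44 = 80
  … (15 splits in total)
Best: vehicle 1 O → N → O = 12; vehicle 2 O → B → K → P → F → O = 50; combined 62.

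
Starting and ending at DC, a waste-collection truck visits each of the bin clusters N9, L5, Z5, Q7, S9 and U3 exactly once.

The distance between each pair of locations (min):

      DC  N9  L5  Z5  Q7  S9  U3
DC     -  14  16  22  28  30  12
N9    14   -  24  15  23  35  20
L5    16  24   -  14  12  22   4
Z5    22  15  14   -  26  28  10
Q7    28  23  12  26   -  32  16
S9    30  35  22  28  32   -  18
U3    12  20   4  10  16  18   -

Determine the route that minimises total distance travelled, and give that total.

117 min — the shortest possible round trip.

DC → N9 → L5 → Z5 → Q7 → S9 → U3 → DC: 14+24+14+26+32+18+12 = 140
DC → N9 → L5 → Z5 → Q7 → U3 → S9 → DC: 14+24+14+26+16+18+30 = 142
DC → N9 → L5 → Z5 → S9 → Q7 → U3 → DC: 14+24+14+28+32+16+12 = 140
DC → N9 → L5 → Z5 → S9 → U3 → Q7 → DC: 14+24+14+28+18+16+28 = 142
DC → N9 → L5 → Z5 → U3 → Q7 → S9 → DC: 14+24+14+10+16+32+30 = 140
DC → N9 → L5 → Z5 → U3 → S9 → Q7 → DC: 14+24+14+10+18+32+28 = 140
DC → N9 → L5 → Q7 → Z5 → S9 → U3 → DC: 14+24+12+26+28+18+12 = 134
DC → N9 → L5 → Q7 → Z5 → U3 → S9 → DC: 14+24+12+26+10+18+30 = 134
… (352 more)
DC → N9 → Z5 → L5 → Q7 → S9 → U3 → DC: 14+15+14+12+32+18+12 = 117  ← best
The minimum is 117.
One optimal route: DC → N9 → Z5 → L5 → Q7 → S9 → U3 → DC (or its reverse).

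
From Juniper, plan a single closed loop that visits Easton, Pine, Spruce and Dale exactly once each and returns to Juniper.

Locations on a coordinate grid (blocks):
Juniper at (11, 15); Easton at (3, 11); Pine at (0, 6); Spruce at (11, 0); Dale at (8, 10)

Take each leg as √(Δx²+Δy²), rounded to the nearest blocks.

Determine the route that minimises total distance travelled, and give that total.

There are 12 distinct closed tours to check (reversals are equivalent).
Juniper - Easton - Pine - Spruce - Dale - Juniper: 9+6+13+10+6 = 44
Juniper - Easton - Pine - Dale - Spruce - Juniper: 9+6+9+10+15 = 49
Juniper - Easton - Spruce - Pine - Dale - Juniper: 9+14+13+9+6 = 51
Juniper - Easton - Spruce - Dale - Pine - Juniper: 9+14+10+9+14 = 56
Juniper - Easton - Dale - Pine - Spruce - Juniper: 9+5+9+13+15 = 51
Juniper - Easton - Dale - Spruce - Pine - Juniper: 9+5+10+13+14 = 51
Juniper - Pine - Easton - Spruce - Dale - Juniper: 14+6+14+10+6 = 50
Juniper - Pine - Easton - Dale - Spruce - Juniper: 14+6+5+10+15 = 50
Juniper - Pine - Spruce - Easton - Dale - Juniper: 14+13+14+5+6 = 52
Juniper - Pine - Dale - Easton - Spruce - Juniper: 14+9+5+14+15 = 57
Juniper - Spruce - Easton - Pine - Dale - Juniper: 15+14+6+9+6 = 50
Juniper - Spruce - Pine - Easton - Dale - Juniper: 15+13+6+5+6 = 45
The minimum is 44.
One optimal route: Juniper → Easton → Pine → Spruce → Dale → Juniper (or its reverse).

Minimum total distance: 44 blocks.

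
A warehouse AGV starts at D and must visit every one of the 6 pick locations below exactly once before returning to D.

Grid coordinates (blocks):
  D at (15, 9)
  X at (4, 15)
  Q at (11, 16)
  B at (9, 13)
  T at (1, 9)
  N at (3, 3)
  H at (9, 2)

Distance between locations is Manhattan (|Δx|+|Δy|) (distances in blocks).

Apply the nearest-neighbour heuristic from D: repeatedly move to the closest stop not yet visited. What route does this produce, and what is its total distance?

D → [B:10 / Q:11 / H:13 / T:14 / X:17 / N:18] → B (10)
B → [Q:5 / X:7 / H:11 / T:12 / N:16] → Q (5)
Q → [X:8 / H:16 / T:17 / N:21] → X (8)
X → [T:9 / N:13 / H:18] → T (9)
T → [N:8 / H:15] → N (8)
N → [H:7] → H (7)
Return H→D: 13.
Total = 10 + 5 + 8 + 9 + 8 + 7 + 13 = 60.

Total distance 60 blocks via the nearest-neighbour route D → B → Q → X → T → N → H → D.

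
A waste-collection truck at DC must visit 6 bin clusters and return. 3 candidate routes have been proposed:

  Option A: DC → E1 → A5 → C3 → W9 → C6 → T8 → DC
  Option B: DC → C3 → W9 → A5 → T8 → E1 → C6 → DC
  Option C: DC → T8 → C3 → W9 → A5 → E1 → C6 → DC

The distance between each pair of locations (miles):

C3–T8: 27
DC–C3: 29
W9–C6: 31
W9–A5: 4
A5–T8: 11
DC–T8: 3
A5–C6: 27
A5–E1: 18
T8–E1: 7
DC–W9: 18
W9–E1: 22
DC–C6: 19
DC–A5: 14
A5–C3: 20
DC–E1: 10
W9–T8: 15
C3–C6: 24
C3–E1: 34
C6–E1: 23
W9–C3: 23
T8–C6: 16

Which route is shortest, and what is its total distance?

Option A: 10 + 18 + 20 + 23 + 31 + 16 + 3 = 121
Option B: 29 + 23 + 4 + 11 + 7 + 23 + 19 = 116
Option C: 3 + 27 + 23 + 4 + 18 + 23 + 19 = 117

Shortest is Option B, total 116 miles.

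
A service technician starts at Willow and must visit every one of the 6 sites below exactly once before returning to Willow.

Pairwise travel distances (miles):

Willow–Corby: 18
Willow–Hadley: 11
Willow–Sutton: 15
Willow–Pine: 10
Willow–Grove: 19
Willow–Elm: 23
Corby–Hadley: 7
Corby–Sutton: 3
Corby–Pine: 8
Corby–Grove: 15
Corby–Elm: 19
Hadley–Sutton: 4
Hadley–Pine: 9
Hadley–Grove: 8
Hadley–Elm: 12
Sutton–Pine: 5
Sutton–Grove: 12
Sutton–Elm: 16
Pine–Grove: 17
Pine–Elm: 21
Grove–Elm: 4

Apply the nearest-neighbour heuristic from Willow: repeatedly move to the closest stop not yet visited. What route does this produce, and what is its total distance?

Willow → [Pine:10 / Hadley:11 / Sutton:15 / Corby:18 / Grove:19 / Elm:23] → Pine (10)
Pine → [Sutton:5 / Corby:8 / Hadley:9 / Grove:17 / Elm:21] → Sutton (5)
Sutton → [Corby:3 / Hadley:4 / Grove:12 / Elm:16] → Corby (3)
Corby → [Hadley:7 / Grove:15 / Elm:19] → Hadley (7)
Hadley → [Grove:8 / Elm:12] → Grove (8)
Grove → [Elm:4] → Elm (4)
Return Elm→Willow: 23.
Total = 10 + 5 + 3 + 7 + 8 + 4 + 23 = 60.

60 miles along Willow → Pine → Sutton → Corby → Hadley → Grove → Elm → Willow.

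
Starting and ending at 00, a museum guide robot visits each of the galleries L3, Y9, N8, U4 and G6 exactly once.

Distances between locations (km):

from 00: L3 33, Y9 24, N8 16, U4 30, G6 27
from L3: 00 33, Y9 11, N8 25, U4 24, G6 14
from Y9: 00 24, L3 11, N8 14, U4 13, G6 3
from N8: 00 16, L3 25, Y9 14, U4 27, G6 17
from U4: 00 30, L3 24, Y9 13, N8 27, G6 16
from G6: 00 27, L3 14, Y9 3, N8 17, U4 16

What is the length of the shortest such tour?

00-L3-Y9-N8-U4-G6-00: 33+11+14+27+16+27 = 128
00-L3-Y9-N8-G6-U4-00: 33+11+14+17+16+30 = 121
00-L3-Y9-U4-N8-G6-00: 33+11+13+27+17+27 = 128
00-L3-Y9-U4-G6-N8-00: 33+11+13+16+17+16 = 106
00-L3-Y9-G6-N8-U4-00: 33+11+3+17+27+30 = 121
00-L3-Y9-G6-U4-N8-00: 33+11+3+16+27+16 = 106
00-L3-N8-Y9-U4-G6-00: 33+25+14+13+16+27 = 128
00-L3-N8-Y9-G6-U4-00: 33+25+14+3+16+30 = 121
00-L3-N8-U4-Y9-G6-00: 33+25+27+13+3+27 = 128
00-L3-N8-U4-G6-Y9-00: 33+25+27+16+3+24 = 128
00-L3-N8-G6-Y9-U4-00: 33+25+17+3+13+30 = 121
00-L3-N8-G6-U4-Y9-00: 33+25+17+16+13+24 = 128
00-L3-U4-Y9-N8-G6-00: 33+24+13+14+17+27 = 128
00-L3-U4-Y9-G6-N8-00: 33+24+13+3+17+16 = 106
… (46 more)
00-N8-L3-Y9-G6-U4-00: 16+25+11+3+16+30 = 101  ← best
The minimum is 101.
One optimal route: 00 → N8 → L3 → Y9 → G6 → U4 → 00 (or its reverse).

101 km — the shortest possible round trip.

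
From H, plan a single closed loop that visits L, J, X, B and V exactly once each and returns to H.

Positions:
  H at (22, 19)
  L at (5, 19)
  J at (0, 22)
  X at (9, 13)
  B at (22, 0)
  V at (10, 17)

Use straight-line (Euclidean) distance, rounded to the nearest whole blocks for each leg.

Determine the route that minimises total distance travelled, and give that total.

Minimum total distance: 73 blocks.

There are 60 distinct closed tours to check (reversals are equivalent).
H → L → J → X → B → V → H: 17+6+13+18+21+12 = 87
H → L → J → X → V → B → H: 17+6+13+4+21+19 = 80
H → L → J → B → X → V → H: 17+6+31+18+4+12 = 88
H → L → J → B → V → X → H: 17+6+31+21+4+14 = 93
H → L → J → V → X → B → H: 17+6+11+4+18+19 = 75
H → L → J → V → B → X → H: 17+6+11+21+18+14 = 87
H → L → X → J → B → V → H: 17+7+13+31+21+12 = 101
H → L → X → J → V → B → H: 17+7+13+11+21+19 = 88
H → L → X → B → J → V → H: 17+7+18+31+11+12 = 96
H → L → X → B → V → J → H: 17+7+18+21+11+22 = 96
H → L → X → V → J → B → H: 17+7+4+11+31+19 = 89
H → L → X → V → B → J → H: 17+7+4+21+31+22 = 102
H → L → B → J → X → V → H: 17+25+31+13+4+12 = 102
H → L → B → J → V → X → H: 17+25+31+11+4+14 = 102
… (46 more)
H → B → X → L → J → V → H: 19+18+7+6+11+12 = 73  ← best
The minimum is 73.
One optimal route: H → B → X → L → J → V → H (or its reverse).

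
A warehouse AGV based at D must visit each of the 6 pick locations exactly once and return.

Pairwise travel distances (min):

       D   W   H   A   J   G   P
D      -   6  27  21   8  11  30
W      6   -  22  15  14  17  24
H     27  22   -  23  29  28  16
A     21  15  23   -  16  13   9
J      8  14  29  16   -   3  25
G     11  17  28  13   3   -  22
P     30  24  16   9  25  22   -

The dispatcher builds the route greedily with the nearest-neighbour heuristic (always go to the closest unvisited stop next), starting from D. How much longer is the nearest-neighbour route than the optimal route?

D: W=6, J=8, G=11, A=21, H=27, P=30 ⇒ W
W: J=14, A=15, G=17, H=22, P=24 ⇒ J
J: G=3, A=16, P=25, H=29 ⇒ G
G: A=13, P=22, H=28 ⇒ A
A: P=9, H=23 ⇒ P
P: H=16 ⇒ H
NN route D → W → J → G → A → P → H → D costs 88.
Optimal: D → W → H → P → A → G → J → D costs 77 (by enumerating all 360 distinct tours).
Excess = 88 − 77 = 11.

11 min longer than the optimal tour.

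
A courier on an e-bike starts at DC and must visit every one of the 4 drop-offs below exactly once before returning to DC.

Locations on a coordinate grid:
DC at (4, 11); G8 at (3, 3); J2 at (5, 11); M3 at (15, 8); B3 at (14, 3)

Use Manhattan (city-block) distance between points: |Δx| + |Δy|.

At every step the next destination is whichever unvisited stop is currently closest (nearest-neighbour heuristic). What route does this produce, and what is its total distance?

Total distance 42 via the nearest-neighbour route DC → J2 → G8 → B3 → M3 → DC.

DC → [J2:1 / G8:9 / M3:14 / B3:18] → J2 (1)
J2 → [G8:10 / M3:13 / B3:17] → G8 (10)
G8 → [B3:11 / M3:17] → B3 (11)
B3 → [M3:6] → M3 (6)
Return M3→DC: 14.
Total = 1 + 10 + 11 + 6 + 14 = 42.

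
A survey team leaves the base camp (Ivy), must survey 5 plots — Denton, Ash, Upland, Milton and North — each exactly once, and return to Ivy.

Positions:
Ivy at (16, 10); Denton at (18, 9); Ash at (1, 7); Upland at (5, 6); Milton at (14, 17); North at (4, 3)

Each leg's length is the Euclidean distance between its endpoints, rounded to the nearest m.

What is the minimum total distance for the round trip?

There are 60 distinct closed tours to check (reversals are equivalent).
Ivy→Denton→Ash→Upland→Milton→North→Ivy: 2+17+4+14+17+14 = 68
Ivy→Denton→Ash→Upland→North→Milton→Ivy: 2+17+4+3+17+7 = 50
Ivy→Denton→Ash→Milton→Upland→North→Ivy: 2+17+16+14+3+14 = 66
Ivy→Denton→Ash→Milton→North→Upland→Ivy: 2+17+16+17+3+12 = 67
Ivy→Denton→Ash→North→Upland→Milton→Ivy: 2+17+5+3+14+7 = 48
Ivy→Denton→Ash→North→Milton→Upland→Ivy: 2+17+5+17+14+12 = 67
Ivy→Denton→Upland→Ash→Milton→North→Ivy: 2+13+4+16+17+14 = 66
Ivy→Denton→Upland→Ash→North→Milton→Ivy: 2+13+4+5+17+7 = 48
Ivy→Denton→Upland→Milton→Ash→North→Ivy: 2+13+14+16+5+14 = 64
Ivy→Denton→Upland→Milton→North→Ash→Ivy: 2+13+14+17+5+15 = 66
Ivy→Denton→Upland→North→Ash→Milton→Ivy: 2+13+3+5+16+7 = 46
Ivy→Denton→Upland→North→Milton→Ash→Ivy: 2+13+3+17+16+15 = 66
Ivy→Denton→Milton→Ash→Upland→North→Ivy: 2+9+16+4+3+14 = 48
Ivy→Denton→Milton→Ash→North→Upland→Ivy: 2+9+16+5+3+12 = 47
… (46 more)
The minimum is 46.
One optimal route: Ivy → Denton → Upland → North → Ash → Milton → Ivy (or its reverse).

46 m — the shortest possible round trip.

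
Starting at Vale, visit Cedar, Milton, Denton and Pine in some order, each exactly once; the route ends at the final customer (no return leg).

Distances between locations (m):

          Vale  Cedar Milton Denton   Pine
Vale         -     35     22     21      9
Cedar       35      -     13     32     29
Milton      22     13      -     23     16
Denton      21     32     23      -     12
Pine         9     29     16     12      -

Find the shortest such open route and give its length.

There are 4! = 24 possible orderings.
Vale→Cedar→Milton→Denton→Pine: 35+13+23+12 = 83
Vale→Cedar→Milton→Pine→Denton: 35+13+16+12 = 76
Vale→Cedar→Denton→Milton→Pine: 35+32+23+16 = 106
Vale→Cedar→Denton→Pine→Milton: 35+32+12+16 = 95
Vale→Cedar→Pine→Milton→Denton: 35+29+16+23 = 103
Vale→Cedar→Pine→Denton→Milton: 35+29+12+23 = 99
Vale→Milton→Cedar→Denton→Pine: 22+13+32+12 = 79
Vale→Milton→Cedar→Pine→Denton: 22+13+29+12 = 76
Vale→Milton→Denton→Cedar→Pine: 22+23+32+29 = 106
Vale→Milton→Denton→Pine→Cedar: 22+23+12+29 = 86
Vale→Milton→Pine→Cedar→Denton: 22+16+29+32 = 99
Vale→Milton→Pine→Denton→Cedar: 22+16+12+32 = 82
Vale→Denton→Cedar→Milton→Pine: 21+32+13+16 = 82
Vale→Denton→Cedar→Pine→Milton: 21+32+29+16 = 98
… (10 more)
Vale→Pine→Denton→Milton→Cedar: 9+12+23+13 = 57  ← best
The minimum is 57.
One shortest path: Vale → Pine → Denton → Milton → Cedar.

Minimum one-way distance = 57 m.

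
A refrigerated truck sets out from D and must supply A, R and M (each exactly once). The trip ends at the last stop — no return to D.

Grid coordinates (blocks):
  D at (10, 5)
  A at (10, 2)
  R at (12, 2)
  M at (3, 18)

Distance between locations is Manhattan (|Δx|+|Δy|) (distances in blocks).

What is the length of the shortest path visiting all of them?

There are 3! = 6 possible orderings.
D - A - R - M: 3+2+25 = 30
D - A - M - R: 3+23+25 = 51
D - R - A - M: 5+2+23 = 30
D - R - M - A: 5+25+23 = 53
D - M - A - R: 20+23+2 = 45
D - M - R - A: 20+25+2 = 47
The minimum is 30.
One shortest path: D → A → R → M.

30 blocks — the minimum one-way total.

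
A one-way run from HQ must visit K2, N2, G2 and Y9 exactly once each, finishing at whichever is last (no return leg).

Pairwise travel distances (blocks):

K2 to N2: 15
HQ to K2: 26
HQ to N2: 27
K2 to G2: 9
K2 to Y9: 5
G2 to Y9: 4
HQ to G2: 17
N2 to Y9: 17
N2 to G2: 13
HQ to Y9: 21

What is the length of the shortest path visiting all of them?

There are 4! = 24 possible orderings.
HQ - K2 - N2 - G2 - Y9: 26+15+13+4 = 58
HQ - K2 - N2 - Y9 - G2: 26+15+17+4 = 62
HQ - K2 - G2 - N2 - Y9: 26+9+13+17 = 65
HQ - K2 - G2 - Y9 - N2: 26+9+4+17 = 56
HQ - K2 - Y9 - N2 - G2: 26+5+17+13 = 61
HQ - K2 - Y9 - G2 - N2: 26+5+4+13 = 48
HQ - N2 - K2 - G2 - Y9: 27+15+9+4 = 55
HQ - N2 - K2 - Y9 - G2: 27+15+5+4 = 51
HQ - N2 - G2 - K2 - Y9: 27+13+9+5 = 54
HQ - N2 - G2 - Y9 - K2: 27+13+4+5 = 49
HQ - N2 - Y9 - K2 - G2: 27+17+5+9 = 58
HQ - N2 - Y9 - G2 - K2: 27+17+4+9 = 57
HQ - G2 - K2 - N2 - Y9: 17+9+15+17 = 58
HQ - G2 - K2 - Y9 - N2: 17+9+5+17 = 48
… (10 more)
HQ - G2 - Y9 - K2 - N2: 17+4+5+15 = 41  ← best
The minimum is 41.
One shortest path: HQ → G2 → Y9 → K2 → N2.

Shortest open route: 41 blocks.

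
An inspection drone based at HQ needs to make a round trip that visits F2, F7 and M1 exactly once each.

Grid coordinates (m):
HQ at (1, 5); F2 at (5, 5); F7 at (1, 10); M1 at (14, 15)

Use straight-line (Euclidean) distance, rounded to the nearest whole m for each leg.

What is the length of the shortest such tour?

There are 3 distinct closed tours to check (reversals are equivalent).
HQ - F2 - F7 - M1 - HQ: 4+6+14+16 = 40
HQ - F2 - M1 - F7 - HQ: 4+13+14+5 = 36
HQ - F7 - F2 - M1 - HQ: 5+6+13+16 = 40
The minimum is 36.
One optimal route: HQ → F2 → M1 → F7 → HQ (or its reverse).

Shortest round trip = 36 m.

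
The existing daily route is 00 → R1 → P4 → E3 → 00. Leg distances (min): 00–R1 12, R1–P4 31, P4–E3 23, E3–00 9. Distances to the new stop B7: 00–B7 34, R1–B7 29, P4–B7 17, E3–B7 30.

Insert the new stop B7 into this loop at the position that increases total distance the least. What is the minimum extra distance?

Insertion cost between consecutive stops i–j is d(i,B7) + d(B7,j) − d(i,j):
  between 00 and R1: 34 + 29 − 12 = 51
  between R1 and P4: 29 + 17 − 31 = 15
  between P4 and E3: 17 + 30 − 23 = 24
  between E3 and 00: 30 + 34 − 9 = 55
Cheapest insertion is between R1 and P4, adding 15.
New total = 75 + 15 = 90.

Minimum extra distance: 15 min, inserting B7 between R1 and P4.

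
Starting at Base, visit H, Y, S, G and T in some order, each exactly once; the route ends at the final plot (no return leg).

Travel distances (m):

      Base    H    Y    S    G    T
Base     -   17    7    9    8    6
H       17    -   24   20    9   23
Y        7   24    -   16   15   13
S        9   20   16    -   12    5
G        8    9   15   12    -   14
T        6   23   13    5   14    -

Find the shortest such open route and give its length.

There are 5! = 120 possible orderings.
Base → H → Y → S → G → T: 17+24+16+12+14 = 83
Base → H → Y → S → T → G: 17+24+16+5+14 = 76
Base → H → Y → G → S → T: 17+24+15+12+5 = 73
Base → H → Y → G → T → S: 17+24+15+14+5 = 75
Base → H → Y → T → S → G: 17+24+13+5+12 = 71
Base → H → Y → T → G → S: 17+24+13+14+12 = 80
Base → H → S → Y → G → T: 17+20+16+15+14 = 82
Base → H → S → Y → T → G: 17+20+16+13+14 = 80
Base → H → S → G → Y → T: 17+20+12+15+13 = 77
Base → H → S → G → T → Y: 17+20+12+14+13 = 76
Base → H → S → T → Y → G: 17+20+5+13+15 = 70
Base → H → S → T → G → Y: 17+20+5+14+15 = 71
Base → H → G → Y → S → T: 17+9+15+16+5 = 62
Base → H → G → Y → T → S: 17+9+15+13+5 = 59
… (106 more)
Base → Y → T → S → G → H: 7+13+5+12+9 = 46  ← best
The minimum is 46.
One shortest path: Base → Y → T → S → G → H.

Minimum one-way distance = 46 m.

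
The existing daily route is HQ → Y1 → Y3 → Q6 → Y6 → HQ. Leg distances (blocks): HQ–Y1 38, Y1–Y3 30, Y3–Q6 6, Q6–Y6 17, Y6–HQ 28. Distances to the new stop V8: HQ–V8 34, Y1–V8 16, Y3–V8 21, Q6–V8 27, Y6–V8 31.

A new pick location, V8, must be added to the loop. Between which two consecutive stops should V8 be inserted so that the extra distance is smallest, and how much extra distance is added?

Adding 7 blocks by placing V8 on the Y1–Y3 leg.

Insertion cost between consecutive stops i–j is d(i,V8) + d(V8,j) − d(i,j):
  between HQ and Y1: 34 + 16 − 38 = 12
  between Y1 and Y3: 16 + 21 − 30 = 7
  between Y3 and Q6: 21 + 27 − 6 = 42
  between Q6 and Y6: 27 + 31 − 17 = 41
  between Y6 and HQ: 31 + 34 − 28 = 37
Cheapest insertion is between Y1 and Y3, adding 7.
New total = 119 + 7 = 126.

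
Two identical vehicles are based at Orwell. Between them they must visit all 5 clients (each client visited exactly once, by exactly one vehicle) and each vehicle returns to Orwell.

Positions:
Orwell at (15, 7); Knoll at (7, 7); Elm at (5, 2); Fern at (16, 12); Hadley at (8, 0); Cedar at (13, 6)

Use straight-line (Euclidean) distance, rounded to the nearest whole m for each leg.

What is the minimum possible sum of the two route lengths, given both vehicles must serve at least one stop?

There are 2^4 − 1 = 15 ways to divide the 5 stops into two non-empty groups. For each, the best each vehicle can do is its own shortest tour through its group:
  {Knoll} + {Elm, Fern, Hadley, Cedar}: 16 + 34 = 50
  {Elm} + {Knoll, Fern, Hadley, Cedar}: 22 + 32 = 54
  {Knoll, Elm} + {Fern, Hadley, Cedar}: 24 + 29 = 53
  {Fern} + {Knoll, Elm, Hadley, Cedar}: 10 + 27 = 37
  {Knoll, Fern} + {Elm, Hadley, Cedar}: 23 + 25 = 48
  {Elm, Fern} + {Knoll, Hadley, Cedar}: 31 + 25 = 56
  … (15 splits in total)
Best: vehicle 1 Orwell → Fern → Orwell = 10; vehicle 2 Orwell → Knoll → Elm → Hadley → Cedar → Orwell = 27; combined 37.

37 m — the smallest possible combined total.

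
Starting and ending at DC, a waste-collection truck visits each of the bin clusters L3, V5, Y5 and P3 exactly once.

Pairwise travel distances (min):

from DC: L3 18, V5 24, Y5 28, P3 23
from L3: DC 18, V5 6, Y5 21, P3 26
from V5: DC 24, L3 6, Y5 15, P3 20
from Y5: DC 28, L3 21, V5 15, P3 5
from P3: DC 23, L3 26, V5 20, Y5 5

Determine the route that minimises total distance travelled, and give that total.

Minimum total distance: 67 min.

There are 12 distinct closed tours to check (reversals are equivalent).
DC→L3→V5→Y5→P3→DC: 18+6+15+5+23 = 67
DC→L3→V5→P3→Y5→DC: 18+6+20+5+28 = 77
DC→L3→Y5→V5→P3→DC: 18+21+15+20+23 = 97
DC→L3→Y5→P3→V5→DC: 18+21+5+20+24 = 88
DC→L3→P3→V5→Y5→DC: 18+26+20+15+28 = 107
DC→L3→P3→Y5→V5→DC: 18+26+5+15+24 = 88
DC→V5→L3→Y5→P3→DC: 24+6+21+5+23 = 79
DC→V5→L3→P3→Y5→DC: 24+6+26+5+28 = 89
DC→V5→Y5→L3→P3→DC: 24+15+21+26+23 = 109
DC→V5→P3→L3→Y5→DC: 24+20+26+21+28 = 119
DC→Y5→L3→V5→P3→DC: 28+21+6+20+23 = 98
DC→Y5→V5→L3→P3→DC: 28+15+6+26+23 = 98
The minimum is 67.
One optimal route: DC → L3 → V5 → Y5 → P3 → DC (or its reverse).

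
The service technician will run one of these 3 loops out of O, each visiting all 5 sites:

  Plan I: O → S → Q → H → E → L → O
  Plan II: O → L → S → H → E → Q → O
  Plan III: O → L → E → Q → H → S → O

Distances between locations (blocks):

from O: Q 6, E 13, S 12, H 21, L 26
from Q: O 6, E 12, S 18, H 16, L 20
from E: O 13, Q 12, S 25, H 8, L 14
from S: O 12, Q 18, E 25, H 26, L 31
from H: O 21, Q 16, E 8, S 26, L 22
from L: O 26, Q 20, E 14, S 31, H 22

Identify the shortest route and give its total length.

Plan I: 12 + 18 + 16 + 8 + 14 + 26 = 94
Plan II: 26 + 31 + 26 + 8 + 12 + 6 = 109
Plan III: 26 + 14 + 12 + 16 + 26 + 12 = 106

94 blocks — Plan I is the shortest.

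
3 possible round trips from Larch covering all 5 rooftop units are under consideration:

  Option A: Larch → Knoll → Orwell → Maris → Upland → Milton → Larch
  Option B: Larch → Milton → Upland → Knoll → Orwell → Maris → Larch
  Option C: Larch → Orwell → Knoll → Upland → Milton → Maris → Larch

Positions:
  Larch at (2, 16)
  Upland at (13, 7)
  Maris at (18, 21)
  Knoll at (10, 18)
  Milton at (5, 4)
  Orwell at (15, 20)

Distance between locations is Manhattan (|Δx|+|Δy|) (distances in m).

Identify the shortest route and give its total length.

Option A: 10 + 7 + 4 + 19 + 11 + 15 = 66
Option B: 15 + 11 + 14 + 7 + 4 + 21 = 72
Option C: 17 + 7 + 14 + 11 + 30 + 21 = 100

Shortest is Option A, total 66 m.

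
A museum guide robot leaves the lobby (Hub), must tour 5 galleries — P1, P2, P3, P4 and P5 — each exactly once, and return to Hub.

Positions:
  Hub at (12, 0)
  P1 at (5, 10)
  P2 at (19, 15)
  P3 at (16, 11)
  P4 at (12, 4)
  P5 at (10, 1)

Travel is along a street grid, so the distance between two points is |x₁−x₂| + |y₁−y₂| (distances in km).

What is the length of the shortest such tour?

58 km — the shortest possible round trip.

With 5 stops there are 5!/2 = 60 distinct round trips (a route and its reverse cost the same).
Hub - P1 - P2 - P3 - P4 - P5 - Hub: 17+19+7+11+5+3 = 62
Hub - P1 - P2 - P3 - P5 - P4 - Hub: 17+19+7+16+5+4 = 68
Hub - P1 - P2 - P4 - P3 - P5 - Hub: 17+19+18+11+16+3 = 84
Hub - P1 - P2 - P4 - P5 - P3 - Hub: 17+19+18+5+16+15 = 90
Hub - P1 - P2 - P5 - P3 - P4 - Hub: 17+19+23+16+11+4 = 90
Hub - P1 - P2 - P5 - P4 - P3 - Hub: 17+19+23+5+11+15 = 90
Hub - P1 - P3 - P2 - P4 - P5 - Hub: 17+12+7+18+5+3 = 62
Hub - P1 - P3 - P2 - P5 - P4 - Hub: 17+12+7+23+5+4 = 68
Hub - P1 - P3 - P4 - P2 - P5 - Hub: 17+12+11+18+23+3 = 84
Hub - P1 - P3 - P4 - P5 - P2 - Hub: 17+12+11+5+23+22 = 90
Hub - P1 - P3 - P5 - P2 - P4 - Hub: 17+12+16+23+18+4 = 90
Hub - P1 - P3 - P5 - P4 - P2 - Hub: 17+12+16+5+18+22 = 90
Hub - P1 - P4 - P2 - P3 - P5 - Hub: 17+13+18+7+16+3 = 74
Hub - P1 - P4 - P2 - P5 - P3 - Hub: 17+13+18+23+16+15 = 102
… (46 more)
Hub - P4 - P2 - P3 - P1 - P5 - Hub: 4+18+7+12+14+3 = 58  ← best
The minimum is 58.
One optimal route: Hub → P4 → P2 → P3 → P1 → P5 → Hub (or its reverse).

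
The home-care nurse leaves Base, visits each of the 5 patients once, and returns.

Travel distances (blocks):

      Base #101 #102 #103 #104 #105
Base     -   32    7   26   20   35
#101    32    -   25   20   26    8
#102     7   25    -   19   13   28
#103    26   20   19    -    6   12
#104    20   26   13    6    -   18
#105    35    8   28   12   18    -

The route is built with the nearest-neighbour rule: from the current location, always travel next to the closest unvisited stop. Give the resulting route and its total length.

Total distance 78 blocks via the nearest-neighbour route Base → #102 → #104 → #103 → #105 → #101 → Base.

From Base: distances to unvisited — #102=7, #104=20, #103=26, #101=32, #105=35. Nearest is #102 (7).
From #102: distances to unvisited — #104=13, #103=19, #101=25, #105=28. Nearest is #104 (13).
From #104: distances to unvisited — #103=6, #105=18, #101=26. Nearest is #103 (6).
From #103: distances to unvisited — #105=12, #101=20. Nearest is #105 (12).
From #105: distances to unvisited — #101=8. Nearest is #101 (8).
Return #101→Base: 32.
Total = 7 + 13 + 6 + 12 + 8 + 32 = 78.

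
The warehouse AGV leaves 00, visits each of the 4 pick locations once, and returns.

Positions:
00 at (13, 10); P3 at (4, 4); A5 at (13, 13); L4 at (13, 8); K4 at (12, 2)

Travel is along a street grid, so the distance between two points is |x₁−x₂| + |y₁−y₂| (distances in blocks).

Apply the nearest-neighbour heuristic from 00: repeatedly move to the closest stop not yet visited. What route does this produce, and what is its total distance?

00 → [L4:2 / A5:3 / K4:9 / P3:15] → L4 (2)
L4 → [A5:5 / K4:7 / P3:13] → A5 (5)
A5 → [K4:12 / P3:18] → K4 (12)
K4 → [P3:10] → P3 (10)
Return P3→00: 15.
Total = 2 + 5 + 12 + 10 + 15 = 44.

44 blocks along 00 → L4 → A5 → K4 → P3 → 00.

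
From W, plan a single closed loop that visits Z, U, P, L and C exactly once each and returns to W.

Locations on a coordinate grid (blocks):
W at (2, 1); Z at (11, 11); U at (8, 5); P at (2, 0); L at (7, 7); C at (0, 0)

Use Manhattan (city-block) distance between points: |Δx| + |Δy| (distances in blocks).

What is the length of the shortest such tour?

There are 60 distinct closed tours to check (reversals are equivalent).
W-Z-U-P-L-C-W: 19+9+11+12+14+3 = 68
W-Z-U-P-C-L-W: 19+9+11+2+14+11 = 66
W-Z-U-L-P-C-W: 19+9+3+12+2+3 = 48
W-Z-U-L-C-P-W: 19+9+3+14+2+1 = 48
W-Z-U-C-P-L-W: 19+9+13+2+12+11 = 66
W-Z-U-C-L-P-W: 19+9+13+14+12+1 = 68
W-Z-P-U-L-C-W: 19+20+11+3+14+3 = 70
W-Z-P-U-C-L-W: 19+20+11+13+14+11 = 88
W-Z-P-L-U-C-W: 19+20+12+3+13+3 = 70
W-Z-P-L-C-U-W: 19+20+12+14+13+10 = 88
W-Z-P-C-U-L-W: 19+20+2+13+3+11 = 68
W-Z-P-C-L-U-W: 19+20+2+14+3+10 = 68
W-Z-L-U-P-C-W: 19+8+3+11+2+3 = 46
W-Z-L-U-C-P-W: 19+8+3+13+2+1 = 46
… (46 more)
W-U-Z-L-P-C-W: 10+9+8+12+2+3 = 44  ← best
The minimum is 44.
One optimal route: W → U → Z → L → P → C → W (or its reverse).

Shortest round trip = 44 blocks.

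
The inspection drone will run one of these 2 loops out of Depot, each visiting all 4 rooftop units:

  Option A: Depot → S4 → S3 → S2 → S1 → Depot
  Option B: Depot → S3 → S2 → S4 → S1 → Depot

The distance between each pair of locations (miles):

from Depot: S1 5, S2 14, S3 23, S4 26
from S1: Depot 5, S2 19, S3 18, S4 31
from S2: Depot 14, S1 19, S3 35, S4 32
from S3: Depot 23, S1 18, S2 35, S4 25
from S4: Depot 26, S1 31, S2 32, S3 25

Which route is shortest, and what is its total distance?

Option A: 26 + 25 + 35 + 19 + 5 = 110
Option B: 23 + 35 + 32 + 31 + 5 = 126

110 miles — Option A is the shortest.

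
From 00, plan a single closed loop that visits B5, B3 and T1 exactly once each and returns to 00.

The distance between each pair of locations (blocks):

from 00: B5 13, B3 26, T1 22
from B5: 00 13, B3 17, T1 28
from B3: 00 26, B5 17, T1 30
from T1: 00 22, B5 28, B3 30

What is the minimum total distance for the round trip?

With 3 stops there are 3!/2 = 3 distinct round trips (a route and its reverse cost the same).
00-B5-B3-T1-00: 13+17+30+22 = 82
00-B5-T1-B3-00: 13+28+30+26 = 97
00-B3-B5-T1-00: 26+17+28+22 = 93
The minimum is 82.
One optimal route: 00 → B5 → B3 → T1 → 00 (or its reverse).

82 blocks — the shortest possible round trip.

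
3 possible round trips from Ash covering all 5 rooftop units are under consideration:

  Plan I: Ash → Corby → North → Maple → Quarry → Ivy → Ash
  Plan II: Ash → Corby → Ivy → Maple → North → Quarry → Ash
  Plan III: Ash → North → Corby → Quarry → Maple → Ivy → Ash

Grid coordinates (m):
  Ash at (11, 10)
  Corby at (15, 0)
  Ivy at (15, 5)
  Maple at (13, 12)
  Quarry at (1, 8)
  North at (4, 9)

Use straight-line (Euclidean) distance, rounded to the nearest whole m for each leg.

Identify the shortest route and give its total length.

45 m — Plan II is the shortest.

Plan I: 11 + 14 + 9 + 13 + 14 + 6 = 67
Plan II: 11 + 5 + 7 + 9 + 3 + 10 = 45
Plan III: 7 + 14 + 16 + 13 + 7 + 6 = 63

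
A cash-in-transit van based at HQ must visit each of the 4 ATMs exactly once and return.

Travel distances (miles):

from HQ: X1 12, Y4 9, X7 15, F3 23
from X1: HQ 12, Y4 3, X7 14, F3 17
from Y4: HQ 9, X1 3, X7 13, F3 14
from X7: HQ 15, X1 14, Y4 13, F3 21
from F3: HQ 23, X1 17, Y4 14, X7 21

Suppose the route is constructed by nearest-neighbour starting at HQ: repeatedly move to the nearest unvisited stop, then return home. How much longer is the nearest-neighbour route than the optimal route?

HQ: Y4=9, X1=12, X7=15, F3=23 ⇒ Y4
Y4: X1=3, X7=13, F3=14 ⇒ X1
X1: X7=14, F3=17 ⇒ X7
X7: F3=21 ⇒ F3
NN route HQ → Y4 → X1 → X7 → F3 → HQ costs 70.
Optimal: HQ → X1 → Y4 → F3 → X7 → HQ costs 65 (by enumerating all 12 distinct tours).
Excess = 70 − 65 = 5.

The nearest-neighbour route is 5 miles longer than optimal.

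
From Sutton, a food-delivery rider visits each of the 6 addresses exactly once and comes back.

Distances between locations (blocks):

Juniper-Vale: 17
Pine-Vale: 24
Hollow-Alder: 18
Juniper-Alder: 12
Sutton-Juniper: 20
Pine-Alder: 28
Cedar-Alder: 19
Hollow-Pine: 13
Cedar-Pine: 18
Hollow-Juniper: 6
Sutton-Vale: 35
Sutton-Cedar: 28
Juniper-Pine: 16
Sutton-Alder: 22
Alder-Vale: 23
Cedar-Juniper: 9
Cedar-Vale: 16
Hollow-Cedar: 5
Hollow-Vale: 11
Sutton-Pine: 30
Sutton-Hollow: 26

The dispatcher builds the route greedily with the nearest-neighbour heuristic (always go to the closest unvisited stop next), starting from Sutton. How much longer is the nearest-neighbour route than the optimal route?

15 blocks longer than the optimal tour.

Sutton: Juniper=20, Alder=22, Hollow=26, Cedar=28, Pine=30, Vale=35 ⇒ Juniper
Juniper: Hollow=6, Cedar=9, Alder=12, Pine=16, Vale=17 ⇒ Hollow
Hollow: Cedar=5, Vale=11, Pine=13, Alder=18 ⇒ Cedar
Cedar: Vale=16, Pine=18, Alder=19 ⇒ Vale
Vale: Alder=23, Pine=24 ⇒ Alder
Alder: Pine=28 ⇒ Pine
NN route Sutton → Juniper → Hollow → Cedar → Vale → Alder → Pine → Sutton costs 128.
Optimal: Sutton → Pine → Hollow → Vale → Cedar → Juniper → Alder → Sutton costs 113 (by enumerating all 360 distinct tours).
Excess = 128 − 113 = 15.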